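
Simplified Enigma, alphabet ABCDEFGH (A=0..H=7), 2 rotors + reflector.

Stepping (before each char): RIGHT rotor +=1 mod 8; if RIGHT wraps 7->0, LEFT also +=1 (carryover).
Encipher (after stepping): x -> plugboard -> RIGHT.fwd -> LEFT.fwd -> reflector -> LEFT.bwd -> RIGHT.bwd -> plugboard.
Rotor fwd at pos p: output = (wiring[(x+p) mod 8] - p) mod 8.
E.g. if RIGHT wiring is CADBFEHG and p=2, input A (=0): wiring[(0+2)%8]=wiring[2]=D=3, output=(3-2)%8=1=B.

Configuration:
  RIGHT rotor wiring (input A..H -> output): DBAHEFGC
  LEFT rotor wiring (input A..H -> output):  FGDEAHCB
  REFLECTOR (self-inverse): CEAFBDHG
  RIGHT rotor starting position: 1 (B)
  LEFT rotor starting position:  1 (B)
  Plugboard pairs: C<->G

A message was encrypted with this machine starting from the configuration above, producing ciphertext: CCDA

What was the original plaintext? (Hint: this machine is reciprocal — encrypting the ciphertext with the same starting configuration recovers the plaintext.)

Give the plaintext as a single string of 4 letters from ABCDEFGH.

Char 1 ('C'): step: R->2, L=1; C->plug->G->R->B->L->C->refl->A->L'->G->R'->A->plug->A
Char 2 ('C'): step: R->3, L=1; C->plug->G->R->G->L->A->refl->C->L'->B->R'->B->plug->B
Char 3 ('D'): step: R->4, L=1; D->plug->D->R->G->L->A->refl->C->L'->B->R'->B->plug->B
Char 4 ('A'): step: R->5, L=1; A->plug->A->R->A->L->F->refl->D->L'->C->R'->G->plug->C

Answer: ABBC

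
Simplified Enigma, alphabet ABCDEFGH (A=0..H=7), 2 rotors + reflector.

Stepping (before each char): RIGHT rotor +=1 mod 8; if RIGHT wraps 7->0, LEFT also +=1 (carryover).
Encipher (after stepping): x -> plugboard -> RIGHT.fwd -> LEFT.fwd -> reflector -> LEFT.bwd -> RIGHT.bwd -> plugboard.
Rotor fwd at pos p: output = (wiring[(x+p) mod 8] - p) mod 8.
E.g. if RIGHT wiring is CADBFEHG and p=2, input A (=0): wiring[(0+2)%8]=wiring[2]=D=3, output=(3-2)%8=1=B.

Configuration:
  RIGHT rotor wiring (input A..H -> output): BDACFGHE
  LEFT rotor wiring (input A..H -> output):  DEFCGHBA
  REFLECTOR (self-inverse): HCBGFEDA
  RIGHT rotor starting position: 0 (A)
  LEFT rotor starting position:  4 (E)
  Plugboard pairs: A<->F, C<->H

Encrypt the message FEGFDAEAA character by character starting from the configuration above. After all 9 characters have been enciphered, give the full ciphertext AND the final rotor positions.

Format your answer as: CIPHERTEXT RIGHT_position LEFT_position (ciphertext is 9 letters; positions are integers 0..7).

Char 1 ('F'): step: R->1, L=4; F->plug->A->R->C->L->F->refl->E->L'->D->R'->G->plug->G
Char 2 ('E'): step: R->2, L=4; E->plug->E->R->F->L->A->refl->H->L'->E->R'->D->plug->D
Char 3 ('G'): step: R->3, L=4; G->plug->G->R->A->L->C->refl->B->L'->G->R'->F->plug->A
Char 4 ('F'): step: R->4, L=4; F->plug->A->R->B->L->D->refl->G->L'->H->R'->F->plug->A
Char 5 ('D'): step: R->5, L=4; D->plug->D->R->E->L->H->refl->A->L'->F->R'->G->plug->G
Char 6 ('A'): step: R->6, L=4; A->plug->F->R->E->L->H->refl->A->L'->F->R'->D->plug->D
Char 7 ('E'): step: R->7, L=4; E->plug->E->R->D->L->E->refl->F->L'->C->R'->B->plug->B
Char 8 ('A'): step: R->0, L->5 (L advanced); A->plug->F->R->G->L->F->refl->E->L'->B->R'->A->plug->F
Char 9 ('A'): step: R->1, L=5; A->plug->F->R->G->L->F->refl->E->L'->B->R'->C->plug->H
Final: ciphertext=GDAAGDBFH, RIGHT=1, LEFT=5

Answer: GDAAGDBFH 1 5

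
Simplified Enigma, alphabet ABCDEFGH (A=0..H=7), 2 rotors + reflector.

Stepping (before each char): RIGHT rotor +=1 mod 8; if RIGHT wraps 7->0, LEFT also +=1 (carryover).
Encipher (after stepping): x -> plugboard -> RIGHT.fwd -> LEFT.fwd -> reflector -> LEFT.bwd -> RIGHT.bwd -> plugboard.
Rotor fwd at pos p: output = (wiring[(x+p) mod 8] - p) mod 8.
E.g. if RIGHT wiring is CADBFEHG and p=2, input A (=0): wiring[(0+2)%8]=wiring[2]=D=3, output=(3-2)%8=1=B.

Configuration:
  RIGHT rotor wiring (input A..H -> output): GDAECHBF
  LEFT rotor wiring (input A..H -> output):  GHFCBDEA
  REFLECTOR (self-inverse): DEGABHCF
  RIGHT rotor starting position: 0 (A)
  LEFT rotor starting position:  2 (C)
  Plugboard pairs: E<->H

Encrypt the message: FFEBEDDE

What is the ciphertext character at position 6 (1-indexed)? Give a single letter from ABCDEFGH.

Char 1 ('F'): step: R->1, L=2; F->plug->F->R->A->L->D->refl->A->L'->B->R'->D->plug->D
Char 2 ('F'): step: R->2, L=2; F->plug->F->R->D->L->B->refl->E->L'->G->R'->A->plug->A
Char 3 ('E'): step: R->3, L=2; E->plug->H->R->F->L->G->refl->C->L'->E->R'->C->plug->C
Char 4 ('B'): step: R->4, L=2; B->plug->B->R->D->L->B->refl->E->L'->G->R'->A->plug->A
Char 5 ('E'): step: R->5, L=2; E->plug->H->R->F->L->G->refl->C->L'->E->R'->B->plug->B
Char 6 ('D'): step: R->6, L=2; D->plug->D->R->F->L->G->refl->C->L'->E->R'->G->plug->G

G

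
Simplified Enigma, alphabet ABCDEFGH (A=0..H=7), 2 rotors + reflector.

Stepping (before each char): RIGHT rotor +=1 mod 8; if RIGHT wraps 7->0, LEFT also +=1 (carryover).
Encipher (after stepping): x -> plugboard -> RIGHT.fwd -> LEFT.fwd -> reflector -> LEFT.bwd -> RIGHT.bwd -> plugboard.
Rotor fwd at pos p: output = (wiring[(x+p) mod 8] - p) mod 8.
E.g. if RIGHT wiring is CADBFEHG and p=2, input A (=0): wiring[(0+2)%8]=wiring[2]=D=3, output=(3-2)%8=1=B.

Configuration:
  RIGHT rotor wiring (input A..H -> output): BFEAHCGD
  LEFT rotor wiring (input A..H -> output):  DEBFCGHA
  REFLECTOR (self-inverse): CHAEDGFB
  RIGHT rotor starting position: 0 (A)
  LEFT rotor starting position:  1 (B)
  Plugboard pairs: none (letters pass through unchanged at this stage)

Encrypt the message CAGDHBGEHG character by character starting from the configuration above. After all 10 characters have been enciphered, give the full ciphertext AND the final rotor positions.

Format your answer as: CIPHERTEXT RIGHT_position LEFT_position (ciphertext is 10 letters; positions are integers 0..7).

Answer: EDEFEHCFDA 2 2

Derivation:
Char 1 ('C'): step: R->1, L=1; C->plug->C->R->H->L->C->refl->A->L'->B->R'->E->plug->E
Char 2 ('A'): step: R->2, L=1; A->plug->A->R->C->L->E->refl->D->L'->A->R'->D->plug->D
Char 3 ('G'): step: R->3, L=1; G->plug->G->R->C->L->E->refl->D->L'->A->R'->E->plug->E
Char 4 ('D'): step: R->4, L=1; D->plug->D->R->H->L->C->refl->A->L'->B->R'->F->plug->F
Char 5 ('H'): step: R->5, L=1; H->plug->H->R->C->L->E->refl->D->L'->A->R'->E->plug->E
Char 6 ('B'): step: R->6, L=1; B->plug->B->R->F->L->G->refl->F->L'->E->R'->H->plug->H
Char 7 ('G'): step: R->7, L=1; G->plug->G->R->D->L->B->refl->H->L'->G->R'->C->plug->C
Char 8 ('E'): step: R->0, L->2 (L advanced); E->plug->E->R->H->L->C->refl->A->L'->C->R'->F->plug->F
Char 9 ('H'): step: R->1, L=2; H->plug->H->R->A->L->H->refl->B->L'->G->R'->D->plug->D
Char 10 ('G'): step: R->2, L=2; G->plug->G->R->H->L->C->refl->A->L'->C->R'->A->plug->A
Final: ciphertext=EDEFEHCFDA, RIGHT=2, LEFT=2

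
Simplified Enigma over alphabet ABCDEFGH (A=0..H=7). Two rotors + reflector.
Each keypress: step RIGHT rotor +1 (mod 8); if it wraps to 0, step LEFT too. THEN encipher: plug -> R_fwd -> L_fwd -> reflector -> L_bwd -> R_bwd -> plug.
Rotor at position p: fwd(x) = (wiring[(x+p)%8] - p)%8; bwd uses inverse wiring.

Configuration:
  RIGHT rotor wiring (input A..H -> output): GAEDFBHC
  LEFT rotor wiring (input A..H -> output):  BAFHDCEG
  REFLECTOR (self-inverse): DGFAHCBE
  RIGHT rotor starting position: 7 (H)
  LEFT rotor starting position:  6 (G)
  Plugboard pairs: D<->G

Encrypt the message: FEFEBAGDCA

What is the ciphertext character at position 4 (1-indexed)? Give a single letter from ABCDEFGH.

Char 1 ('F'): step: R->0, L->7 (L advanced); F->plug->F->R->B->L->C->refl->F->L'->H->R'->G->plug->D
Char 2 ('E'): step: R->1, L=7; E->plug->E->R->A->L->H->refl->E->L'->F->R'->H->plug->H
Char 3 ('F'): step: R->2, L=7; F->plug->F->R->A->L->H->refl->E->L'->F->R'->E->plug->E
Char 4 ('E'): step: R->3, L=7; E->plug->E->R->H->L->F->refl->C->L'->B->R'->H->plug->H

H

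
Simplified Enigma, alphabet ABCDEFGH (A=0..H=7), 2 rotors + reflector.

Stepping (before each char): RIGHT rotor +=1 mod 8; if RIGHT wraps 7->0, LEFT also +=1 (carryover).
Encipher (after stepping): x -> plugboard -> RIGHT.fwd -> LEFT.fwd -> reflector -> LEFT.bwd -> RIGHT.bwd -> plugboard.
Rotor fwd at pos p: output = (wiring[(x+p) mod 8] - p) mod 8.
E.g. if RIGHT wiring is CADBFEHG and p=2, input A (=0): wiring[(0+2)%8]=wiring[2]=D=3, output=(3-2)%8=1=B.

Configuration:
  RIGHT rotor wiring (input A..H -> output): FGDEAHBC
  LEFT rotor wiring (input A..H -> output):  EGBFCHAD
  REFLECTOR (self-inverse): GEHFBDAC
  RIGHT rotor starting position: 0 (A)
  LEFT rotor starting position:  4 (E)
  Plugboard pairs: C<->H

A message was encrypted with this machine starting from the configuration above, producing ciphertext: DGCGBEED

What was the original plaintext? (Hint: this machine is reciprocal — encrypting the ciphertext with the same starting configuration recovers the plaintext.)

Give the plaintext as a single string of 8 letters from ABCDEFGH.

Char 1 ('D'): step: R->1, L=4; D->plug->D->R->H->L->B->refl->E->L'->C->R'->B->plug->B
Char 2 ('G'): step: R->2, L=4; G->plug->G->R->D->L->H->refl->C->L'->F->R'->D->plug->D
Char 3 ('C'): step: R->3, L=4; C->plug->H->R->A->L->G->refl->A->L'->E->R'->C->plug->H
Char 4 ('G'): step: R->4, L=4; G->plug->G->R->H->L->B->refl->E->L'->C->R'->F->plug->F
Char 5 ('B'): step: R->5, L=4; B->plug->B->R->E->L->A->refl->G->L'->A->R'->D->plug->D
Char 6 ('E'): step: R->6, L=4; E->plug->E->R->F->L->C->refl->H->L'->D->R'->A->plug->A
Char 7 ('E'): step: R->7, L=4; E->plug->E->R->F->L->C->refl->H->L'->D->R'->A->plug->A
Char 8 ('D'): step: R->0, L->5 (L advanced); D->plug->D->R->E->L->B->refl->E->L'->F->R'->A->plug->A

Answer: BDHFDAAA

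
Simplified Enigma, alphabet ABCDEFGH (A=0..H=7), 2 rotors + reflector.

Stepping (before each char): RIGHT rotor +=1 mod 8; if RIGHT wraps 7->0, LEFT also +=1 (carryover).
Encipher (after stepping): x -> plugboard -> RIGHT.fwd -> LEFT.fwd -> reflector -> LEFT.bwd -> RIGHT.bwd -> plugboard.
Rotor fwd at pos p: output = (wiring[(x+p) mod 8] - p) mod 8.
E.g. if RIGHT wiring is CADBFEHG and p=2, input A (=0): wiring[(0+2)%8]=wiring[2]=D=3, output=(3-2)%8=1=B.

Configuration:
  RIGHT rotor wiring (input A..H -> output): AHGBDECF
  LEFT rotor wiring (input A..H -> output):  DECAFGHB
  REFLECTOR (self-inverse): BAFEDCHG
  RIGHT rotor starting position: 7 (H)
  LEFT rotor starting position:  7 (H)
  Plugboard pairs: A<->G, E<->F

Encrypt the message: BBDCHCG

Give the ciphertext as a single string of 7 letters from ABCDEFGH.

Char 1 ('B'): step: R->0, L->0 (L advanced); B->plug->B->R->H->L->B->refl->A->L'->D->R'->E->plug->F
Char 2 ('B'): step: R->1, L=0; B->plug->B->R->F->L->G->refl->H->L'->G->R'->A->plug->G
Char 3 ('D'): step: R->2, L=0; D->plug->D->R->C->L->C->refl->F->L'->E->R'->A->plug->G
Char 4 ('C'): step: R->3, L=0; C->plug->C->R->B->L->E->refl->D->L'->A->R'->B->plug->B
Char 5 ('H'): step: R->4, L=0; H->plug->H->R->F->L->G->refl->H->L'->G->R'->C->plug->C
Char 6 ('C'): step: R->5, L=0; C->plug->C->R->A->L->D->refl->E->L'->B->R'->F->plug->E
Char 7 ('G'): step: R->6, L=0; G->plug->A->R->E->L->F->refl->C->L'->C->R'->C->plug->C

Answer: FGGBCEC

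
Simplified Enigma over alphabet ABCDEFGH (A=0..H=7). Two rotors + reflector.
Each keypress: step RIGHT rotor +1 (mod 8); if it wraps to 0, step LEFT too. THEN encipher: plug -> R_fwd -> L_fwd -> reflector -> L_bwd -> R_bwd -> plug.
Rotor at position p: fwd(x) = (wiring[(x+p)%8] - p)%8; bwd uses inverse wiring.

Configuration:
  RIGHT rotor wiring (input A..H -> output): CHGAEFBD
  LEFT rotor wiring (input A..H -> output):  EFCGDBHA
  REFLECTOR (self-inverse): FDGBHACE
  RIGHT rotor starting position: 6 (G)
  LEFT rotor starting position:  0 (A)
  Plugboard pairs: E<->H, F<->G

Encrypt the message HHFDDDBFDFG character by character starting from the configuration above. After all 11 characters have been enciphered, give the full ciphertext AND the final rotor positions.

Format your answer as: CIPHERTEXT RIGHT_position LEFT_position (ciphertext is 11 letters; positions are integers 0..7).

Char 1 ('H'): step: R->7, L=0; H->plug->E->R->B->L->F->refl->A->L'->H->R'->D->plug->D
Char 2 ('H'): step: R->0, L->1 (L advanced); H->plug->E->R->E->L->A->refl->F->L'->C->R'->A->plug->A
Char 3 ('F'): step: R->1, L=1; F->plug->G->R->C->L->F->refl->A->L'->E->R'->E->plug->H
Char 4 ('D'): step: R->2, L=1; D->plug->D->R->D->L->C->refl->G->L'->F->R'->H->plug->E
Char 5 ('D'): step: R->3, L=1; D->plug->D->R->G->L->H->refl->E->L'->A->R'->E->plug->H
Char 6 ('D'): step: R->4, L=1; D->plug->D->R->H->L->D->refl->B->L'->B->R'->B->plug->B
Char 7 ('B'): step: R->5, L=1; B->plug->B->R->E->L->A->refl->F->L'->C->R'->E->plug->H
Char 8 ('F'): step: R->6, L=1; F->plug->G->R->G->L->H->refl->E->L'->A->R'->E->plug->H
Char 9 ('D'): step: R->7, L=1; D->plug->D->R->H->L->D->refl->B->L'->B->R'->E->plug->H
Char 10 ('F'): step: R->0, L->2 (L advanced); F->plug->G->R->B->L->E->refl->H->L'->D->R'->H->plug->E
Char 11 ('G'): step: R->1, L=2; G->plug->F->R->A->L->A->refl->F->L'->E->R'->E->plug->H
Final: ciphertext=DAHEHBHHHEH, RIGHT=1, LEFT=2

Answer: DAHEHBHHHEH 1 2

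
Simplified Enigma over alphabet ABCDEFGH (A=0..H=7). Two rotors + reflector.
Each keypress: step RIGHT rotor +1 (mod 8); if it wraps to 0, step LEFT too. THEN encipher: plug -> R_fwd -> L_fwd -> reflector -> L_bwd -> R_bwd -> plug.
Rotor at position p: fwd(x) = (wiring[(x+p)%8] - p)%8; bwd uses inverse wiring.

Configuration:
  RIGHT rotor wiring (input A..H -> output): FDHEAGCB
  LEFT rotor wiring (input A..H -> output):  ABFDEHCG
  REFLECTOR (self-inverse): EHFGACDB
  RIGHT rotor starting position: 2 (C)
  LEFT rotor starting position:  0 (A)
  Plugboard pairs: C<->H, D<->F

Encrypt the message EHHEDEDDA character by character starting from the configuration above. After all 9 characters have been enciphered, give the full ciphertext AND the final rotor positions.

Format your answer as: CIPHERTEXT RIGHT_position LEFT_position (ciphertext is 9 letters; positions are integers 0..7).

Char 1 ('E'): step: R->3, L=0; E->plug->E->R->G->L->C->refl->F->L'->C->R'->F->plug->D
Char 2 ('H'): step: R->4, L=0; H->plug->C->R->G->L->C->refl->F->L'->C->R'->B->plug->B
Char 3 ('H'): step: R->5, L=0; H->plug->C->R->E->L->E->refl->A->L'->A->R'->D->plug->F
Char 4 ('E'): step: R->6, L=0; E->plug->E->R->B->L->B->refl->H->L'->F->R'->D->plug->F
Char 5 ('D'): step: R->7, L=0; D->plug->F->R->B->L->B->refl->H->L'->F->R'->E->plug->E
Char 6 ('E'): step: R->0, L->1 (L advanced); E->plug->E->R->A->L->A->refl->E->L'->B->R'->H->plug->C
Char 7 ('D'): step: R->1, L=1; D->plug->F->R->B->L->E->refl->A->L'->A->R'->G->plug->G
Char 8 ('D'): step: R->2, L=1; D->plug->F->R->H->L->H->refl->B->L'->F->R'->A->plug->A
Char 9 ('A'): step: R->3, L=1; A->plug->A->R->B->L->E->refl->A->L'->A->R'->G->plug->G
Final: ciphertext=DBFFECGAG, RIGHT=3, LEFT=1

Answer: DBFFECGAG 3 1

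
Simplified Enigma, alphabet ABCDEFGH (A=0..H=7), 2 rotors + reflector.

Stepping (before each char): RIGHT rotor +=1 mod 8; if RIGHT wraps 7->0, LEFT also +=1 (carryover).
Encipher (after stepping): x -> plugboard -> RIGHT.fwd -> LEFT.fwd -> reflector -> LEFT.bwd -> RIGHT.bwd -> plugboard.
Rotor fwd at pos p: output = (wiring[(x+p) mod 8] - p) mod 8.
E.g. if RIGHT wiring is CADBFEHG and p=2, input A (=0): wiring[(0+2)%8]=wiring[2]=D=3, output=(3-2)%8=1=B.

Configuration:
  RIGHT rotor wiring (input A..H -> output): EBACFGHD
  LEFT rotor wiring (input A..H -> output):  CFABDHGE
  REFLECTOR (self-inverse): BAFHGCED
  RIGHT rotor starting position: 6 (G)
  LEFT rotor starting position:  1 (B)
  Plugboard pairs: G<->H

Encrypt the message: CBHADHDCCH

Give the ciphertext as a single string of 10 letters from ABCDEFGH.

Answer: HHFHEEAEFF

Derivation:
Char 1 ('C'): step: R->7, L=1; C->plug->C->R->C->L->A->refl->B->L'->H->R'->G->plug->H
Char 2 ('B'): step: R->0, L->2 (L advanced); B->plug->B->R->B->L->H->refl->D->L'->H->R'->G->plug->H
Char 3 ('H'): step: R->1, L=2; H->plug->G->R->C->L->B->refl->A->L'->G->R'->F->plug->F
Char 4 ('A'): step: R->2, L=2; A->plug->A->R->G->L->A->refl->B->L'->C->R'->G->plug->H
Char 5 ('D'): step: R->3, L=2; D->plug->D->R->E->L->E->refl->G->L'->A->R'->E->plug->E
Char 6 ('H'): step: R->4, L=2; H->plug->G->R->E->L->E->refl->G->L'->A->R'->E->plug->E
Char 7 ('D'): step: R->5, L=2; D->plug->D->R->H->L->D->refl->H->L'->B->R'->A->plug->A
Char 8 ('C'): step: R->6, L=2; C->plug->C->R->G->L->A->refl->B->L'->C->R'->E->plug->E
Char 9 ('C'): step: R->7, L=2; C->plug->C->R->C->L->B->refl->A->L'->G->R'->F->plug->F
Char 10 ('H'): step: R->0, L->3 (L advanced); H->plug->G->R->H->L->F->refl->C->L'->G->R'->F->plug->F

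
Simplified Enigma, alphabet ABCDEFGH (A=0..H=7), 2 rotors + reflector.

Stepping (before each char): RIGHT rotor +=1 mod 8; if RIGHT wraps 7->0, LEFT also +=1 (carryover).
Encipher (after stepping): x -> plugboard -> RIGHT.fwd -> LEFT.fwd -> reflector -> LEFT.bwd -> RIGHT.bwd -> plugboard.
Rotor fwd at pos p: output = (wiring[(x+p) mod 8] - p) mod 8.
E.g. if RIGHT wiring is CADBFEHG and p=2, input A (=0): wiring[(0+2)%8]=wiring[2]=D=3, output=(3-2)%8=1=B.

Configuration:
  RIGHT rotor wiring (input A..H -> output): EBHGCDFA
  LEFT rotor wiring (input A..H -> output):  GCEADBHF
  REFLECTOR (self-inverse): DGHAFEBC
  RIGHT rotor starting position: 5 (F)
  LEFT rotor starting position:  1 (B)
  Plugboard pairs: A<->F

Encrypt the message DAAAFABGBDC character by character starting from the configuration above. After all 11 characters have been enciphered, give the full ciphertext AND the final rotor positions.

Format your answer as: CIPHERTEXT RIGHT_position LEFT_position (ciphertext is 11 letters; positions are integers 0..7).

Answer: BCHBHDAAEAE 0 3

Derivation:
Char 1 ('D'): step: R->6, L=1; D->plug->D->R->D->L->C->refl->H->L'->C->R'->B->plug->B
Char 2 ('A'): step: R->7, L=1; A->plug->F->R->D->L->C->refl->H->L'->C->R'->C->plug->C
Char 3 ('A'): step: R->0, L->2 (L advanced); A->plug->F->R->D->L->H->refl->C->L'->A->R'->H->plug->H
Char 4 ('A'): step: R->1, L=2; A->plug->F->R->E->L->F->refl->E->L'->G->R'->B->plug->B
Char 5 ('F'): step: R->2, L=2; F->plug->A->R->F->L->D->refl->A->L'->H->R'->H->plug->H
Char 6 ('A'): step: R->3, L=2; A->plug->F->R->B->L->G->refl->B->L'->C->R'->D->plug->D
Char 7 ('B'): step: R->4, L=2; B->plug->B->R->H->L->A->refl->D->L'->F->R'->F->plug->A
Char 8 ('G'): step: R->5, L=2; G->plug->G->R->B->L->G->refl->B->L'->C->R'->F->plug->A
Char 9 ('B'): step: R->6, L=2; B->plug->B->R->C->L->B->refl->G->L'->B->R'->E->plug->E
Char 10 ('D'): step: R->7, L=2; D->plug->D->R->A->L->C->refl->H->L'->D->R'->F->plug->A
Char 11 ('C'): step: R->0, L->3 (L advanced); C->plug->C->R->H->L->B->refl->G->L'->C->R'->E->plug->E
Final: ciphertext=BCHBHDAAEAE, RIGHT=0, LEFT=3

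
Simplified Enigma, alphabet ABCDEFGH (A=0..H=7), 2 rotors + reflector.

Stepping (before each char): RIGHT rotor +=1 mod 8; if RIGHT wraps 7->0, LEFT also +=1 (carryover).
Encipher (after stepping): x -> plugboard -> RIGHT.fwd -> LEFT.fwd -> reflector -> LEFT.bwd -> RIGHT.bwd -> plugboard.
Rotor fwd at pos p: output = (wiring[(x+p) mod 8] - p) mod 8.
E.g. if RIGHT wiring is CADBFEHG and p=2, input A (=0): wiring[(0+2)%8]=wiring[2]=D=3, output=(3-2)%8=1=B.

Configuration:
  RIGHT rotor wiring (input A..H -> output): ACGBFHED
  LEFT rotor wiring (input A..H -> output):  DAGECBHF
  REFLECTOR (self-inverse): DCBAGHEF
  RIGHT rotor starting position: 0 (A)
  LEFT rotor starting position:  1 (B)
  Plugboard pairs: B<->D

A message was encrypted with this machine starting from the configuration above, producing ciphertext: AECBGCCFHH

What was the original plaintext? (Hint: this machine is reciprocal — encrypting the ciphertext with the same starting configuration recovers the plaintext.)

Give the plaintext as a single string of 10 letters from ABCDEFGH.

Char 1 ('A'): step: R->1, L=1; A->plug->A->R->B->L->F->refl->H->L'->A->R'->C->plug->C
Char 2 ('E'): step: R->2, L=1; E->plug->E->R->C->L->D->refl->A->L'->E->R'->A->plug->A
Char 3 ('C'): step: R->3, L=1; C->plug->C->R->E->L->A->refl->D->L'->C->R'->B->plug->D
Char 4 ('B'): step: R->4, L=1; B->plug->D->R->H->L->C->refl->B->L'->D->R'->B->plug->D
Char 5 ('G'): step: R->5, L=1; G->plug->G->R->E->L->A->refl->D->L'->C->R'->A->plug->A
Char 6 ('C'): step: R->6, L=1; C->plug->C->R->C->L->D->refl->A->L'->E->R'->D->plug->B
Char 7 ('C'): step: R->7, L=1; C->plug->C->R->D->L->B->refl->C->L'->H->R'->D->plug->B
Char 8 ('F'): step: R->0, L->2 (L advanced); F->plug->F->R->H->L->G->refl->E->L'->A->R'->A->plug->A
Char 9 ('H'): step: R->1, L=2; H->plug->H->R->H->L->G->refl->E->L'->A->R'->C->plug->C
Char 10 ('H'): step: R->2, L=2; H->plug->H->R->A->L->E->refl->G->L'->H->R'->B->plug->D

Answer: CADDABBACD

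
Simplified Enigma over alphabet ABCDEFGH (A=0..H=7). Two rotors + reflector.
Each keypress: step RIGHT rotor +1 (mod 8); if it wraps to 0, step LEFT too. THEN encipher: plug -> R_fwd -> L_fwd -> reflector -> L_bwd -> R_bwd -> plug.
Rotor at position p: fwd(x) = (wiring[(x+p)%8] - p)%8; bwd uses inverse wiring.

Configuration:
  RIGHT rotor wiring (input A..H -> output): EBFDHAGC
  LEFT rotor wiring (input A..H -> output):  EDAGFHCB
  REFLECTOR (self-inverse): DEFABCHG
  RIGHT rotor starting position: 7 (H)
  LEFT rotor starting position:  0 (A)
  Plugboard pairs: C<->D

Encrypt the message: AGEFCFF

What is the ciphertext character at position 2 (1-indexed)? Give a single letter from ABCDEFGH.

Char 1 ('A'): step: R->0, L->1 (L advanced); A->plug->A->R->E->L->G->refl->H->L'->B->R'->B->plug->B
Char 2 ('G'): step: R->1, L=1; G->plug->G->R->B->L->H->refl->G->L'->E->R'->B->plug->B

B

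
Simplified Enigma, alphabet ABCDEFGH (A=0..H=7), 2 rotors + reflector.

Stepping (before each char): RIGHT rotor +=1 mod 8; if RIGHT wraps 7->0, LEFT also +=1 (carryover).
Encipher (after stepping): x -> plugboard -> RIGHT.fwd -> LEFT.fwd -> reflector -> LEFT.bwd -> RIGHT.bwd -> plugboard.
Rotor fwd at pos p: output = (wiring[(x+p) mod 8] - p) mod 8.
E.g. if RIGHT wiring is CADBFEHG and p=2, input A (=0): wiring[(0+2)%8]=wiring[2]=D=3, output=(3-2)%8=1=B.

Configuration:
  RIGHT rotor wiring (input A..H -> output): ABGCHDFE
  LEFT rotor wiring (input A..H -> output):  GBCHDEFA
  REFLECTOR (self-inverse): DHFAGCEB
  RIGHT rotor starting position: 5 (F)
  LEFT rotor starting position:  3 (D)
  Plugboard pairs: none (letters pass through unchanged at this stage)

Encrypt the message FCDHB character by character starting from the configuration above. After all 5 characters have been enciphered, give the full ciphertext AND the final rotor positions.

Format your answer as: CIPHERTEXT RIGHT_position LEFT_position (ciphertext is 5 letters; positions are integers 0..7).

Answer: DDACF 2 4

Derivation:
Char 1 ('F'): step: R->6, L=3; F->plug->F->R->E->L->F->refl->C->L'->D->R'->D->plug->D
Char 2 ('C'): step: R->7, L=3; C->plug->C->R->C->L->B->refl->H->L'->H->R'->D->plug->D
Char 3 ('D'): step: R->0, L->4 (L advanced); D->plug->D->R->C->L->B->refl->H->L'->A->R'->A->plug->A
Char 4 ('H'): step: R->1, L=4; H->plug->H->R->H->L->D->refl->A->L'->B->R'->C->plug->C
Char 5 ('B'): step: R->2, L=4; B->plug->B->R->A->L->H->refl->B->L'->C->R'->F->plug->F
Final: ciphertext=DDACF, RIGHT=2, LEFT=4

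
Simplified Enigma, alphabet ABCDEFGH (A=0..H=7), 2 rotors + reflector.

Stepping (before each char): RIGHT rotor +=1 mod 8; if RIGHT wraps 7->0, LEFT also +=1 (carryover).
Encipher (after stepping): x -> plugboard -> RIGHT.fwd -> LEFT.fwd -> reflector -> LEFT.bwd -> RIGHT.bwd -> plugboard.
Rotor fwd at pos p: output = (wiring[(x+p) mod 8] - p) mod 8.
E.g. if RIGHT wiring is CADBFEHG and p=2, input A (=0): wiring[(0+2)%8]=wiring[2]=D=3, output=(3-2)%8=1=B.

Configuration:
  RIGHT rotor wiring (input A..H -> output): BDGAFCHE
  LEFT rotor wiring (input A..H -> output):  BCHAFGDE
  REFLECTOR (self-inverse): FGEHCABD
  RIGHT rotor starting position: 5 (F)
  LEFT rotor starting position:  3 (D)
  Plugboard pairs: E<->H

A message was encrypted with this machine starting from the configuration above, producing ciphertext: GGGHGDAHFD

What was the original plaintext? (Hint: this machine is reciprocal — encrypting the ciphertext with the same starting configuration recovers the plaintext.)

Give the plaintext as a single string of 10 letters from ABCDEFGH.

Char 1 ('G'): step: R->6, L=3; G->plug->G->R->H->L->E->refl->C->L'->B->R'->A->plug->A
Char 2 ('G'): step: R->7, L=3; G->plug->G->R->D->L->A->refl->F->L'->A->R'->H->plug->E
Char 3 ('G'): step: R->0, L->4 (L advanced); G->plug->G->R->H->L->E->refl->C->L'->B->R'->A->plug->A
Char 4 ('H'): step: R->1, L=4; H->plug->E->R->B->L->C->refl->E->L'->H->R'->C->plug->C
Char 5 ('G'): step: R->2, L=4; G->plug->G->R->H->L->E->refl->C->L'->B->R'->H->plug->E
Char 6 ('D'): step: R->3, L=4; D->plug->D->R->E->L->F->refl->A->L'->D->R'->H->plug->E
Char 7 ('A'): step: R->4, L=4; A->plug->A->R->B->L->C->refl->E->L'->H->R'->F->plug->F
Char 8 ('H'): step: R->5, L=4; H->plug->E->R->G->L->D->refl->H->L'->C->R'->B->plug->B
Char 9 ('F'): step: R->6, L=4; F->plug->F->R->C->L->H->refl->D->L'->G->R'->B->plug->B
Char 10 ('D'): step: R->7, L=4; D->plug->D->R->H->L->E->refl->C->L'->B->R'->E->plug->H

Answer: AEACEEFBBH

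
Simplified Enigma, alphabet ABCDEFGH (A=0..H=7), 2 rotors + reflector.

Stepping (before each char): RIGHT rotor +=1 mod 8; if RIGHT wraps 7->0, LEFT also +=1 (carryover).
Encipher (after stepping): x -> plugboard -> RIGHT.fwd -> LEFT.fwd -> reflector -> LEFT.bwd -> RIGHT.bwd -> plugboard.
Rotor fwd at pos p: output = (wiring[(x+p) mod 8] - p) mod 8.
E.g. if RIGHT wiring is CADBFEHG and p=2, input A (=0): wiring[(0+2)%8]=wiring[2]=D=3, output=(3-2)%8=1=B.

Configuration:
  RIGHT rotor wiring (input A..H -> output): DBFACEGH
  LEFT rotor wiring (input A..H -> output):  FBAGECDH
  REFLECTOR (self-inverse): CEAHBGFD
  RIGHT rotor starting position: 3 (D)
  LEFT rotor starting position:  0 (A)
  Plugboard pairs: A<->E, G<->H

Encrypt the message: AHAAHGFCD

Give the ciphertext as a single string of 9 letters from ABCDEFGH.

Answer: EFGBAHCDH

Derivation:
Char 1 ('A'): step: R->4, L=0; A->plug->E->R->H->L->H->refl->D->L'->G->R'->A->plug->E
Char 2 ('H'): step: R->5, L=0; H->plug->G->R->D->L->G->refl->F->L'->A->R'->F->plug->F
Char 3 ('A'): step: R->6, L=0; A->plug->E->R->H->L->H->refl->D->L'->G->R'->H->plug->G
Char 4 ('A'): step: R->7, L=0; A->plug->E->R->B->L->B->refl->E->L'->E->R'->B->plug->B
Char 5 ('H'): step: R->0, L->1 (L advanced); H->plug->G->R->G->L->G->refl->F->L'->C->R'->E->plug->A
Char 6 ('G'): step: R->1, L=1; G->plug->H->R->C->L->F->refl->G->L'->G->R'->G->plug->H
Char 7 ('F'): step: R->2, L=1; F->plug->F->R->F->L->C->refl->A->L'->A->R'->C->plug->C
Char 8 ('C'): step: R->3, L=1; C->plug->C->R->B->L->H->refl->D->L'->D->R'->D->plug->D
Char 9 ('D'): step: R->4, L=1; D->plug->D->R->D->L->D->refl->H->L'->B->R'->G->plug->H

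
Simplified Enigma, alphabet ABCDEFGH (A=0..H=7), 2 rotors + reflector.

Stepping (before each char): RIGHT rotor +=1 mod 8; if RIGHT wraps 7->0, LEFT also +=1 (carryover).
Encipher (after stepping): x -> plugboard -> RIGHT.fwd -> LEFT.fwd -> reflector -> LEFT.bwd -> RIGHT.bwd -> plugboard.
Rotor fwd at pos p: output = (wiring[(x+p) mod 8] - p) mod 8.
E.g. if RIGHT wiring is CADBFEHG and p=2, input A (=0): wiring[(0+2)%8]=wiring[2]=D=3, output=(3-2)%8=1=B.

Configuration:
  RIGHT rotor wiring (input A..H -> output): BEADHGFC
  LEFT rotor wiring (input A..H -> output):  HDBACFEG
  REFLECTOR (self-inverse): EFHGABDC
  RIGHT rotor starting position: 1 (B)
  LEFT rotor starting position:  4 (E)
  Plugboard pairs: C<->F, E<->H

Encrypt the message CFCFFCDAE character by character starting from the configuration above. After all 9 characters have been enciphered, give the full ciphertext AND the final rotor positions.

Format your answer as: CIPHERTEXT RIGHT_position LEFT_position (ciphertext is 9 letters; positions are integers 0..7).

Answer: DEGCCHAGG 2 5

Derivation:
Char 1 ('C'): step: R->2, L=4; C->plug->F->R->A->L->G->refl->D->L'->E->R'->D->plug->D
Char 2 ('F'): step: R->3, L=4; F->plug->C->R->D->L->C->refl->H->L'->F->R'->H->plug->E
Char 3 ('C'): step: R->4, L=4; C->plug->F->R->A->L->G->refl->D->L'->E->R'->G->plug->G
Char 4 ('F'): step: R->5, L=4; F->plug->C->R->F->L->H->refl->C->L'->D->R'->F->plug->C
Char 5 ('F'): step: R->6, L=4; F->plug->C->R->D->L->C->refl->H->L'->F->R'->F->plug->C
Char 6 ('C'): step: R->7, L=4; C->plug->F->R->A->L->G->refl->D->L'->E->R'->E->plug->H
Char 7 ('D'): step: R->0, L->5 (L advanced); D->plug->D->R->D->L->C->refl->H->L'->B->R'->A->plug->A
Char 8 ('A'): step: R->1, L=5; A->plug->A->R->D->L->C->refl->H->L'->B->R'->G->plug->G
Char 9 ('E'): step: R->2, L=5; E->plug->H->R->C->L->B->refl->F->L'->H->R'->G->plug->G
Final: ciphertext=DEGCCHAGG, RIGHT=2, LEFT=5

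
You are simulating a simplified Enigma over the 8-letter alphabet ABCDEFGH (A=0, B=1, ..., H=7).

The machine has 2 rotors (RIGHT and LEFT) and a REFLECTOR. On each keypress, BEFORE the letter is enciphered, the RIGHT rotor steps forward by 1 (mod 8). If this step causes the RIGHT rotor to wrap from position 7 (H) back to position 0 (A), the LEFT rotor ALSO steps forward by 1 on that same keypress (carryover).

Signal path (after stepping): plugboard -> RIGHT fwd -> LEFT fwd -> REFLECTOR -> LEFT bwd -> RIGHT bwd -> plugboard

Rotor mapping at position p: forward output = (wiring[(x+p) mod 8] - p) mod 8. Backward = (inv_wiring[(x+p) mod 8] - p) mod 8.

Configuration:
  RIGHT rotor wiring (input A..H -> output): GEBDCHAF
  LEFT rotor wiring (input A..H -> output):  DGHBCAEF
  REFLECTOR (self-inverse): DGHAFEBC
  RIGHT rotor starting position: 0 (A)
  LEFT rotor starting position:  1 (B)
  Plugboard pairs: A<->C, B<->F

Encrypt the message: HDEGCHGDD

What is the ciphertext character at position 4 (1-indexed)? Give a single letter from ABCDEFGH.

Char 1 ('H'): step: R->1, L=1; H->plug->H->R->F->L->D->refl->A->L'->C->R'->C->plug->A
Char 2 ('D'): step: R->2, L=1; D->plug->D->R->F->L->D->refl->A->L'->C->R'->H->plug->H
Char 3 ('E'): step: R->3, L=1; E->plug->E->R->C->L->A->refl->D->L'->F->R'->D->plug->D
Char 4 ('G'): step: R->4, L=1; G->plug->G->R->F->L->D->refl->A->L'->C->R'->E->plug->E

E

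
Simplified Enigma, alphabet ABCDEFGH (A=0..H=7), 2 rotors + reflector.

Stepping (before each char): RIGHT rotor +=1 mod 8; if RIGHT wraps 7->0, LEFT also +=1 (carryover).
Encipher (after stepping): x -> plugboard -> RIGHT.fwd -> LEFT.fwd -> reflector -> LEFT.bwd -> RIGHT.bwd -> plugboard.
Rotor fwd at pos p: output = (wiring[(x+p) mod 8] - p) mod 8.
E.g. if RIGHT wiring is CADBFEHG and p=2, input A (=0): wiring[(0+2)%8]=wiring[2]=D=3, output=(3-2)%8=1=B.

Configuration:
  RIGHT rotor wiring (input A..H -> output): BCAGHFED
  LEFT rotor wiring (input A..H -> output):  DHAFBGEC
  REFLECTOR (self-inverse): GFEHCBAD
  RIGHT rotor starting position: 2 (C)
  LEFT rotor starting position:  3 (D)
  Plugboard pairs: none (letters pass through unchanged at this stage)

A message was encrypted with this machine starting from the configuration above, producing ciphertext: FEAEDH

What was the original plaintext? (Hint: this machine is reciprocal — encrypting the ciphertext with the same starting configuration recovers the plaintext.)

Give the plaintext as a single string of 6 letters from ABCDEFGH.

Answer: EBCDHB

Derivation:
Char 1 ('F'): step: R->3, L=3; F->plug->F->R->G->L->E->refl->C->L'->A->R'->E->plug->E
Char 2 ('E'): step: R->4, L=3; E->plug->E->R->F->L->A->refl->G->L'->B->R'->B->plug->B
Char 3 ('A'): step: R->5, L=3; A->plug->A->R->A->L->C->refl->E->L'->G->R'->C->plug->C
Char 4 ('E'): step: R->6, L=3; E->plug->E->R->C->L->D->refl->H->L'->E->R'->D->plug->D
Char 5 ('D'): step: R->7, L=3; D->plug->D->R->B->L->G->refl->A->L'->F->R'->H->plug->H
Char 6 ('H'): step: R->0, L->4 (L advanced); H->plug->H->R->D->L->G->refl->A->L'->C->R'->B->plug->B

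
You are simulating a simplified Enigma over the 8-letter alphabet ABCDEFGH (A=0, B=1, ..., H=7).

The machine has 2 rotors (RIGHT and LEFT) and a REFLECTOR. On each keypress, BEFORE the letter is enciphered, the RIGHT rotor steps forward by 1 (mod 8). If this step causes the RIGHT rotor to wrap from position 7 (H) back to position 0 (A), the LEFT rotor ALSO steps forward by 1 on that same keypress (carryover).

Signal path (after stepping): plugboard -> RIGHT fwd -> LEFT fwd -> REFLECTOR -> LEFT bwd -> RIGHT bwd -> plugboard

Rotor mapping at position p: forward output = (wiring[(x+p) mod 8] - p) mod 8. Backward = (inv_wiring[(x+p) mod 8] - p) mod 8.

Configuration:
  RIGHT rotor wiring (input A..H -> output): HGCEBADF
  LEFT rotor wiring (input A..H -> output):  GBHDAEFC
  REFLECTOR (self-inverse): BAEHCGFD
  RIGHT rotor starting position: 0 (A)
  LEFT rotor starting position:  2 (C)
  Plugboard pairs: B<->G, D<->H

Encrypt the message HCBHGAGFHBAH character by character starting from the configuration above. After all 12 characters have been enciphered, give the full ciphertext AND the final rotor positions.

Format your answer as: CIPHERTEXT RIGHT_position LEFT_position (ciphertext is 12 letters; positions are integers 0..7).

Answer: FDGAACFCFDGB 4 3

Derivation:
Char 1 ('H'): step: R->1, L=2; H->plug->D->R->A->L->F->refl->G->L'->C->R'->F->plug->F
Char 2 ('C'): step: R->2, L=2; C->plug->C->R->H->L->H->refl->D->L'->E->R'->H->plug->D
Char 3 ('B'): step: R->3, L=2; B->plug->G->R->D->L->C->refl->E->L'->G->R'->B->plug->G
Char 4 ('H'): step: R->4, L=2; H->plug->D->R->B->L->B->refl->A->L'->F->R'->A->plug->A
Char 5 ('G'): step: R->5, L=2; G->plug->B->R->G->L->E->refl->C->L'->D->R'->A->plug->A
Char 6 ('A'): step: R->6, L=2; A->plug->A->R->F->L->A->refl->B->L'->B->R'->C->plug->C
Char 7 ('G'): step: R->7, L=2; G->plug->B->R->A->L->F->refl->G->L'->C->R'->F->plug->F
Char 8 ('F'): step: R->0, L->3 (L advanced); F->plug->F->R->A->L->A->refl->B->L'->C->R'->C->plug->C
Char 9 ('H'): step: R->1, L=3; H->plug->D->R->A->L->A->refl->B->L'->C->R'->F->plug->F
Char 10 ('B'): step: R->2, L=3; B->plug->G->R->F->L->D->refl->H->L'->E->R'->H->plug->D
Char 11 ('A'): step: R->3, L=3; A->plug->A->R->B->L->F->refl->G->L'->G->R'->B->plug->G
Char 12 ('H'): step: R->4, L=3; H->plug->D->R->B->L->F->refl->G->L'->G->R'->G->plug->B
Final: ciphertext=FDGAACFCFDGB, RIGHT=4, LEFT=3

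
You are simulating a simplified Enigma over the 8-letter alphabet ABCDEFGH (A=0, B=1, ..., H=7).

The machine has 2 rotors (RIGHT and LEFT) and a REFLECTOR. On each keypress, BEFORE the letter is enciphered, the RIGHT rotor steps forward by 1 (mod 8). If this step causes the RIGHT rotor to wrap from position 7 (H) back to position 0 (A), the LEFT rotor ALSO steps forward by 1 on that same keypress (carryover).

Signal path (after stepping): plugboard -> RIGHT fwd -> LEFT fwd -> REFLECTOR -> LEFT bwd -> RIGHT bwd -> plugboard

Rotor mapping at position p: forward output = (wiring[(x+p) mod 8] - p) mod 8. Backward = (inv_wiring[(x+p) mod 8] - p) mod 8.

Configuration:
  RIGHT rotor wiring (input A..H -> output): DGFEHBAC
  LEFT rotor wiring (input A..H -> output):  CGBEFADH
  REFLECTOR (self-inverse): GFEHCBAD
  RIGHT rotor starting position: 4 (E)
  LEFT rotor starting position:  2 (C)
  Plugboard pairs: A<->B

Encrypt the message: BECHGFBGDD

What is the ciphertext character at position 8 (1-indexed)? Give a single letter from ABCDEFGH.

Char 1 ('B'): step: R->5, L=2; B->plug->A->R->E->L->B->refl->F->L'->F->R'->C->plug->C
Char 2 ('E'): step: R->6, L=2; E->plug->E->R->H->L->E->refl->C->L'->B->R'->G->plug->G
Char 3 ('C'): step: R->7, L=2; C->plug->C->R->H->L->E->refl->C->L'->B->R'->H->plug->H
Char 4 ('H'): step: R->0, L->3 (L advanced); H->plug->H->R->C->L->F->refl->B->L'->A->R'->G->plug->G
Char 5 ('G'): step: R->1, L=3; G->plug->G->R->B->L->C->refl->E->L'->E->R'->B->plug->A
Char 6 ('F'): step: R->2, L=3; F->plug->F->R->A->L->B->refl->F->L'->C->R'->B->plug->A
Char 7 ('B'): step: R->3, L=3; B->plug->A->R->B->L->C->refl->E->L'->E->R'->B->plug->A
Char 8 ('G'): step: R->4, L=3; G->plug->G->R->B->L->C->refl->E->L'->E->R'->C->plug->C

C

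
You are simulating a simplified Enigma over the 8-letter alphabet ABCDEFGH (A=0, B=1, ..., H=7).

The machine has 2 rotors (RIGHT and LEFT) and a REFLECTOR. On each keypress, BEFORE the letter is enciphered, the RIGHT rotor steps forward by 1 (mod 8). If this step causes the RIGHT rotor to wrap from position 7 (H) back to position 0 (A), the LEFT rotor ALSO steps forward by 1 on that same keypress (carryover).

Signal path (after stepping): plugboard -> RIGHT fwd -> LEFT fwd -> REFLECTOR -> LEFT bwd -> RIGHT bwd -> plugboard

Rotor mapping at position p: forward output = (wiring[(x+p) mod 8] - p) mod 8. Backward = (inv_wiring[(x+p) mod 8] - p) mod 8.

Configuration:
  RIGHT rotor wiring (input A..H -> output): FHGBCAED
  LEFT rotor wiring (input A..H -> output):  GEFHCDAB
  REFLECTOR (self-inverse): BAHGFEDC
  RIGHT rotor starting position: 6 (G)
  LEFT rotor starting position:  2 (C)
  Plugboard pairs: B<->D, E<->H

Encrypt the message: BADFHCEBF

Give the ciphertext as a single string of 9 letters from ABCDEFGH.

Answer: EGEDEFGCC

Derivation:
Char 1 ('B'): step: R->7, L=2; B->plug->D->R->H->L->C->refl->H->L'->F->R'->H->plug->E
Char 2 ('A'): step: R->0, L->3 (L advanced); A->plug->A->R->F->L->D->refl->G->L'->E->R'->G->plug->G
Char 3 ('D'): step: R->1, L=3; D->plug->B->R->F->L->D->refl->G->L'->E->R'->H->plug->E
Char 4 ('F'): step: R->2, L=3; F->plug->F->R->B->L->H->refl->C->L'->H->R'->B->plug->D
Char 5 ('H'): step: R->3, L=3; H->plug->E->R->A->L->E->refl->F->L'->D->R'->H->plug->E
Char 6 ('C'): step: R->4, L=3; C->plug->C->R->A->L->E->refl->F->L'->D->R'->F->plug->F
Char 7 ('E'): step: R->5, L=3; E->plug->H->R->F->L->D->refl->G->L'->E->R'->G->plug->G
Char 8 ('B'): step: R->6, L=3; B->plug->D->R->B->L->H->refl->C->L'->H->R'->C->plug->C
Char 9 ('F'): step: R->7, L=3; F->plug->F->R->D->L->F->refl->E->L'->A->R'->C->plug->C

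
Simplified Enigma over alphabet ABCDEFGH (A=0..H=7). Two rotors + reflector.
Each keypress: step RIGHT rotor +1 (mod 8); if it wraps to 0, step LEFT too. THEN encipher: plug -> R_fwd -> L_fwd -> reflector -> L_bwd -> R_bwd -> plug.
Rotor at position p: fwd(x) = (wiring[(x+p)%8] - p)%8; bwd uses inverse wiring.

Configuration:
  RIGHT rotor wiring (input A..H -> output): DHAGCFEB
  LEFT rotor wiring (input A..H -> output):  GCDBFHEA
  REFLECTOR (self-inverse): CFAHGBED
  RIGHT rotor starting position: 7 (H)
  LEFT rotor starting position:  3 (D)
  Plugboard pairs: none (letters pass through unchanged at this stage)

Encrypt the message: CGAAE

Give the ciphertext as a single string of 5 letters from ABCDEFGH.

Answer: BBGHC

Derivation:
Char 1 ('C'): step: R->0, L->4 (L advanced); C->plug->C->R->A->L->B->refl->F->L'->H->R'->B->plug->B
Char 2 ('G'): step: R->1, L=4; G->plug->G->R->A->L->B->refl->F->L'->H->R'->B->plug->B
Char 3 ('A'): step: R->2, L=4; A->plug->A->R->G->L->H->refl->D->L'->B->R'->G->plug->G
Char 4 ('A'): step: R->3, L=4; A->plug->A->R->D->L->E->refl->G->L'->F->R'->H->plug->H
Char 5 ('E'): step: R->4, L=4; E->plug->E->R->H->L->F->refl->B->L'->A->R'->C->plug->C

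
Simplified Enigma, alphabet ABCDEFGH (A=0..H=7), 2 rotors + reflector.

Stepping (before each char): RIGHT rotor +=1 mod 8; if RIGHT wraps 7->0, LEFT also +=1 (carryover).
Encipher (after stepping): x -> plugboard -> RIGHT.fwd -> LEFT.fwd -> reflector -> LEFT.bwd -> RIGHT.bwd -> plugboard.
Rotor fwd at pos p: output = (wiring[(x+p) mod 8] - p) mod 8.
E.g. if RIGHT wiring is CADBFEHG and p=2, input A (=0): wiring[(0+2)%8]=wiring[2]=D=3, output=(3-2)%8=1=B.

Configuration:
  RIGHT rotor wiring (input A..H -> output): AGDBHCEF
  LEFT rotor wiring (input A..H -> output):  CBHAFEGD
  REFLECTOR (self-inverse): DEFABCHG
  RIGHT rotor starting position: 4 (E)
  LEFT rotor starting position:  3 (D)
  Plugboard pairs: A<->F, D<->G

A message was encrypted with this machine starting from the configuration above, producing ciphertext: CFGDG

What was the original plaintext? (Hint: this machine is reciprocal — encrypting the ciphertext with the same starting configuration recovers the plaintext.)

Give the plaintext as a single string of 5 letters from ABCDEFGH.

Answer: EEDCE

Derivation:
Char 1 ('C'): step: R->5, L=3; C->plug->C->R->A->L->F->refl->C->L'->B->R'->E->plug->E
Char 2 ('F'): step: R->6, L=3; F->plug->A->R->G->L->G->refl->H->L'->F->R'->E->plug->E
Char 3 ('G'): step: R->7, L=3; G->plug->D->R->E->L->A->refl->D->L'->D->R'->G->plug->D
Char 4 ('D'): step: R->0, L->4 (L advanced); D->plug->G->R->E->L->G->refl->H->L'->D->R'->C->plug->C
Char 5 ('G'): step: R->1, L=4; G->plug->D->R->G->L->D->refl->A->L'->B->R'->E->plug->E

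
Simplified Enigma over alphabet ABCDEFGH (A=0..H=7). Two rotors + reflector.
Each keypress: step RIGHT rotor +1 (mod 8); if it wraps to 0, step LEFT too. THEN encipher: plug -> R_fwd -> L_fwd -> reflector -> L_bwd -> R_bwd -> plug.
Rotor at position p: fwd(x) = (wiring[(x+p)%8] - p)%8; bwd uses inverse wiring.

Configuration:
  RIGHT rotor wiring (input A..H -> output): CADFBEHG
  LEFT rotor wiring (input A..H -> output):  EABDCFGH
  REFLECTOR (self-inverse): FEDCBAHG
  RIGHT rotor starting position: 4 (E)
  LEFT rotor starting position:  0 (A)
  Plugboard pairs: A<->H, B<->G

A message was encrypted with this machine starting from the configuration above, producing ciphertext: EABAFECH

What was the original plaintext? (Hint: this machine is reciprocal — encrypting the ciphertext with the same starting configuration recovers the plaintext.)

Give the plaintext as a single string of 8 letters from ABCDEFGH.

Answer: AFCGDHBA

Derivation:
Char 1 ('E'): step: R->5, L=0; E->plug->E->R->D->L->D->refl->C->L'->E->R'->H->plug->A
Char 2 ('A'): step: R->6, L=0; A->plug->H->R->G->L->G->refl->H->L'->H->R'->F->plug->F
Char 3 ('B'): step: R->7, L=0; B->plug->G->R->F->L->F->refl->A->L'->B->R'->C->plug->C
Char 4 ('A'): step: R->0, L->1 (L advanced); A->plug->H->R->G->L->G->refl->H->L'->A->R'->B->plug->G
Char 5 ('F'): step: R->1, L=1; F->plug->F->R->G->L->G->refl->H->L'->A->R'->D->plug->D
Char 6 ('E'): step: R->2, L=1; E->plug->E->R->F->L->F->refl->A->L'->B->R'->A->plug->H
Char 7 ('C'): step: R->3, L=1; C->plug->C->R->B->L->A->refl->F->L'->F->R'->G->plug->B
Char 8 ('H'): step: R->4, L=1; H->plug->A->R->F->L->F->refl->A->L'->B->R'->H->plug->A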